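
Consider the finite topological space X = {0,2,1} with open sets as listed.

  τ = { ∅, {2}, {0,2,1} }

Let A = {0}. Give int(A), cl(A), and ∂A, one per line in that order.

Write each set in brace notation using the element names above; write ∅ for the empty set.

int(A) = ∅
cl(A)  = {0,1}
∂A     = {0,1}

U open, U⊆A: ∅. int(A) = ⋃ = ∅
X∖A={2,1}, int(X∖A)={2}, hence cl(A)={0,1}
∂A: remove int from cl → {0,1}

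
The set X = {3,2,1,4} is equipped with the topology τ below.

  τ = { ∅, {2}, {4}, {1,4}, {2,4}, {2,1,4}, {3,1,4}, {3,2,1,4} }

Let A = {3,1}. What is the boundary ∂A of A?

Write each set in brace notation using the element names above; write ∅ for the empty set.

open subsets of A: ∅; so int(A) = ∅
closure: X∖int(X∖A) = X∖{2,4} = {3,1}
∂A = {3,1} minus ∅ = {3,1}

{3,1}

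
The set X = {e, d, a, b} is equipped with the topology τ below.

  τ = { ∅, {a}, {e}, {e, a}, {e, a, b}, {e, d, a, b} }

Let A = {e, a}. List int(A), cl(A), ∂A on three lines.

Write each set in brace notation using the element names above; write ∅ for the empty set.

int(A) = {e, a}
cl(A)  = {e, d, a, b}
∂A     = {d, b}

U open, U⊆A: ∅, {e}, {a}, {e, a}. int(A) = ⋃ = {e, a}
X∖A={d, b}, int(X∖A)=∅, hence cl(A)={e, d, a, b}
∂A: remove int from cl → {d, b}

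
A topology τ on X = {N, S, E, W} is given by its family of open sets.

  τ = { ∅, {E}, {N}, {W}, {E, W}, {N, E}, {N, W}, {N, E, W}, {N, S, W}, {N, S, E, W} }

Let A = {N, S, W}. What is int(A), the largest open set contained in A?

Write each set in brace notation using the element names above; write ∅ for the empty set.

{N, S, W}

interior: largest open inside A is {N, S, W} (from ∅, {N}, {W}, {N, W}, {N, S, W})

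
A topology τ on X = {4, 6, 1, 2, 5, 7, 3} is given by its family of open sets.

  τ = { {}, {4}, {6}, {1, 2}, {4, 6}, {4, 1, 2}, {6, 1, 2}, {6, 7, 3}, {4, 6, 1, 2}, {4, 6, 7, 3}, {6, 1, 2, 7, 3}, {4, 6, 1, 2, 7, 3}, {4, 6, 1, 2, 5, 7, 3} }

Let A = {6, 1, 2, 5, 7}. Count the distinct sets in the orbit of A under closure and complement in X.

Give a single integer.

8

closure: X∖int(X∖A) = X∖{4} = {6, 1, 2, 5, 7, 3}
Let k=closure and c=complement:
  1. A     = {6, 1, 2, 5, 7}
  2. kA    = {6, 1, 2, 5, 7, 3}
  3. cA    = {4, 3}
  4. ckA   = {4}
  5. kcA   = {4, 5, 7, 3}
  6. kckA  = {4, 5}
  7. ckcA  = {6, 1, 2}
  8. ckckA = {6, 1, 2, 7, 3}
— saturated at 8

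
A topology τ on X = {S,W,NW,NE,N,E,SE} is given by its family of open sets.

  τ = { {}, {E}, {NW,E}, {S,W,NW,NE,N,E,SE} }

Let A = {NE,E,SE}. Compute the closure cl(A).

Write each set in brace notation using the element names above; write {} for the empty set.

cl via duality: int({S,W,NW,N}) = {}, so X∖{} = {S,W,NW,NE,N,E,SE}

{S,W,NW,NE,N,E,SE}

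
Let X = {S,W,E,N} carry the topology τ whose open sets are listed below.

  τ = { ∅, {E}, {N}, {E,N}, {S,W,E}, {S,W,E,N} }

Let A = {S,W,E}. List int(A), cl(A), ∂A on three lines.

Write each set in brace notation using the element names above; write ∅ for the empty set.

opens ⊆ A: ∅, {E}, {S,W,E}; union → int = {S,W,E}
complement {N}; its interior {N}; cl(A) = X∖{N} = {S,W,E}
boundary = {S,W,E} ∖ {S,W,E} = ∅

int(A) = {S,W,E}
cl(A)  = {S,W,E}
∂A     = ∅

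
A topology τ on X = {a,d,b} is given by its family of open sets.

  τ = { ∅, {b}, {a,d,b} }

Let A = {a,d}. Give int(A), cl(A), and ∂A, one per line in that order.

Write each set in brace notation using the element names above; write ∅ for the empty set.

int(A) = ∅
cl(A)  = {a,d}
∂A     = {a,d}

interior: largest open inside A is ∅ (from ∅)
cl via duality: int({b}) = {b}, so X∖{b} = {a,d}
cl∖int = {a,d}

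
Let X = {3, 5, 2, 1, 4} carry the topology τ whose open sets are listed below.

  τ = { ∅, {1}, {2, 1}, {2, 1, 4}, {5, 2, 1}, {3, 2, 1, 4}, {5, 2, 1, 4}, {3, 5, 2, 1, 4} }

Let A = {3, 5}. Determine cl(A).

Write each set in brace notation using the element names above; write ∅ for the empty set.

{3, 5}

cl via duality: int({2, 1, 4}) = {2, 1, 4}, so X∖{2, 1, 4} = {3, 5}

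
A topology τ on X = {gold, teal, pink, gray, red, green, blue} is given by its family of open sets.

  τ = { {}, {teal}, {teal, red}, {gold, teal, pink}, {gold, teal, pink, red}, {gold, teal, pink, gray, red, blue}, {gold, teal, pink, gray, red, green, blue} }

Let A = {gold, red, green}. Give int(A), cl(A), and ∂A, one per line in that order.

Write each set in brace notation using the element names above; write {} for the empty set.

int(A) = {}
cl(A)  = {gold, pink, gray, red, green, blue}
∂A     = {gold, pink, gray, red, green, blue}

U open, U⊆A: {}. int(A) = ⋃ = {}
X∖A={teal, pink, gray, blue}, int(X∖A)={teal}, hence cl(A)={gold, pink, gray, red, green, blue}
∂A: remove int from cl → {gold, pink, gray, red, green, blue}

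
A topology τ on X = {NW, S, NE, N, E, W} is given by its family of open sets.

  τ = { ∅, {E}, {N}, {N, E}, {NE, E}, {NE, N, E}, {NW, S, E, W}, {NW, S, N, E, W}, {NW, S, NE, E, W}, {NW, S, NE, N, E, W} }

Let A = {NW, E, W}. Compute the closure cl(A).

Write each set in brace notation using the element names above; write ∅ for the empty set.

closure: X∖int(X∖A) = X∖{N} = {NW, S, NE, E, W}

{NW, S, NE, E, W}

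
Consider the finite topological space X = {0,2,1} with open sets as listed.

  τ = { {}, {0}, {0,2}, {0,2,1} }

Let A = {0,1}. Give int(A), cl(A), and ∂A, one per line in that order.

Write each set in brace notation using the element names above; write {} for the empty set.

opens ⊆ A: {}, {0}; union → int = {0}
complement {2}; its interior {}; cl(A) = X∖{} = {0,2,1}
boundary = {0,2,1} ∖ {0} = {2,1}

int(A) = {0}
cl(A)  = {0,2,1}
∂A     = {2,1}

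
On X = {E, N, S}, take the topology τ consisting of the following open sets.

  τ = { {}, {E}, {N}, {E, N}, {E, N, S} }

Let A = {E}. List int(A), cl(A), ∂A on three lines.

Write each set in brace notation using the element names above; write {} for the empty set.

U open, U⊆A: {}, {E}. int(A) = ⋃ = {E}
X∖A={N, S}, int(X∖A)={N}, hence cl(A)={E, S}
∂A: remove int from cl → {S}

int(A) = {E}
cl(A)  = {E, S}
∂A     = {S}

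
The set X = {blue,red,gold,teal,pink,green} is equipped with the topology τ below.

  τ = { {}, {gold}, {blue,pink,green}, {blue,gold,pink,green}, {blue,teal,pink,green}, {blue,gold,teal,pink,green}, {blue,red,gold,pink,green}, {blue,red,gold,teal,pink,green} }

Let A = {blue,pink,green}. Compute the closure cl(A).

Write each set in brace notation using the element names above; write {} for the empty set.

{blue,red,teal,pink,green}

complement {red,gold,teal}; its interior {gold}; cl(A) = X∖{gold} = {blue,red,teal,pink,green}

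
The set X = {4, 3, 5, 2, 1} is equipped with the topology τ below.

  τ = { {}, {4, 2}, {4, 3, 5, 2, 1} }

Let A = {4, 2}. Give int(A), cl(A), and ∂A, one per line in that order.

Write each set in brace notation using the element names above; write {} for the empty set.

int(A) = {4, 2}
cl(A)  = {4, 3, 5, 2, 1}
∂A     = {3, 5, 1}

opens ⊆ A: {}, {4, 2}; union → int = {4, 2}
complement {3, 5, 1}; its interior {}; cl(A) = X∖{} = {4, 3, 5, 2, 1}
boundary = {4, 3, 5, 2, 1} ∖ {4, 2} = {3, 5, 1}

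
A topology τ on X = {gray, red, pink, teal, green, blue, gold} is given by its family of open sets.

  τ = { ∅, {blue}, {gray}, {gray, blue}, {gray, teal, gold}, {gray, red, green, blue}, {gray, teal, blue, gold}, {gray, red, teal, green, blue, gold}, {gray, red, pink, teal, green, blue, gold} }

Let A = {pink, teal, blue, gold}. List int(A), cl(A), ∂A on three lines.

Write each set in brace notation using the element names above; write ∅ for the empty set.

U open, U⊆A: ∅, {blue}. int(A) = ⋃ = {blue}
X∖A={gray, red, green}, int(X∖A)={gray}, hence cl(A)={red, pink, teal, green, blue, gold}
∂A: remove int from cl → {red, pink, teal, green, gold}

int(A) = {blue}
cl(A)  = {red, pink, teal, green, blue, gold}
∂A     = {red, pink, teal, green, gold}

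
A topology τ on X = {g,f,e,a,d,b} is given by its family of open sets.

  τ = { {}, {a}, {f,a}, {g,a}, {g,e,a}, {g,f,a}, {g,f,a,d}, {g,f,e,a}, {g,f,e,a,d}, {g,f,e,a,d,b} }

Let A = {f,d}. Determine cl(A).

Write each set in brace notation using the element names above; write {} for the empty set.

{f,d,b}

complement {g,e,a,b}; its interior {g,e,a}; cl(A) = X∖{g,e,a} = {f,d,b}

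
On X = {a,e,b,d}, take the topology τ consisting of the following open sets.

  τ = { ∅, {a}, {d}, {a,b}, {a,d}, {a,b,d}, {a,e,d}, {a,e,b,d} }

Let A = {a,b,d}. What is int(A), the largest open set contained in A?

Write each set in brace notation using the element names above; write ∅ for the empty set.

{a,b,d}

interior: largest open inside A is {a,b,d} (from ∅, {d}, {a}, {a,b}, {a,d}, {a,b,d})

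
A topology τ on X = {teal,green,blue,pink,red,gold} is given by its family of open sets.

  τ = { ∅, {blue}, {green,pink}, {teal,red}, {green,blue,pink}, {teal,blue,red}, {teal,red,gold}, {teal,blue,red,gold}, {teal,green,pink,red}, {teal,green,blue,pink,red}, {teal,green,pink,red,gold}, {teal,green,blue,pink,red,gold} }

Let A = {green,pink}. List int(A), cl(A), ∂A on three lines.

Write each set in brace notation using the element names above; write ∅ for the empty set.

int(A) = {green,pink}
cl(A)  = {green,pink}
∂A     = ∅

U open, U⊆A: ∅, {green,pink}. int(A) = ⋃ = {green,pink}
X∖A={teal,blue,red,gold}, int(X∖A)={teal,blue,red,gold}, hence cl(A)={green,pink}
∂A: remove int from cl → ∅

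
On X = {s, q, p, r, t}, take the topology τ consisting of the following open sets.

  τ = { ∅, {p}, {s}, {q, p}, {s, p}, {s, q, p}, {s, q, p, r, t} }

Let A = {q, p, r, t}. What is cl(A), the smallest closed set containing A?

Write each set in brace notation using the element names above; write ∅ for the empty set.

cl via duality: int({s}) = {s}, so X∖{s} = {q, p, r, t}

{q, p, r, t}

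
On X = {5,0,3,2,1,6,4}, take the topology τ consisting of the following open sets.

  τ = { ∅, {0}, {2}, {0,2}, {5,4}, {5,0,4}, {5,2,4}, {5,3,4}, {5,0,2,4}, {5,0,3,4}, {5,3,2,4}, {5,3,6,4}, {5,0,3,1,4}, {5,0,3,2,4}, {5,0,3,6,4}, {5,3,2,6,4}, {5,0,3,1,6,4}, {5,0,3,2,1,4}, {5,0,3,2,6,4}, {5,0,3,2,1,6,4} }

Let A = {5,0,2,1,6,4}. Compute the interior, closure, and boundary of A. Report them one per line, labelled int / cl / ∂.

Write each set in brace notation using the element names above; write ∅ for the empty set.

int(A) = {5,0,2,4}
cl(A)  = {5,0,3,2,1,6,4}
∂A     = {3,1,6}

U open, U⊆A: ∅, {0}, {2}, {5,4}, {0,2}, {5,0,4}, {5,2,4}, {5,0,2,4}. int(A) = ⋃ = {5,0,2,4}
X∖A={3}, int(X∖A)=∅, hence cl(A)={5,0,3,2,1,6,4}
∂A: remove int from cl → {3,1,6}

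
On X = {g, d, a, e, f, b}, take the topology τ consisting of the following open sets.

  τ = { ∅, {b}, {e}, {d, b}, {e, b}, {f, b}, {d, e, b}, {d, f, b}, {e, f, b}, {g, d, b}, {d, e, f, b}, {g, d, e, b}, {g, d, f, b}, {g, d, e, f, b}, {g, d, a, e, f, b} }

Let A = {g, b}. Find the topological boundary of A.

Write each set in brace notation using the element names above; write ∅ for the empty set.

{g, d, a, f}

U open, U⊆A: ∅, {b}. int(A) = ⋃ = {b}
X∖A={d, a, e, f}, int(X∖A)={e}, hence cl(A)={g, d, a, f, b}
∂A: remove int from cl → {g, d, a, f}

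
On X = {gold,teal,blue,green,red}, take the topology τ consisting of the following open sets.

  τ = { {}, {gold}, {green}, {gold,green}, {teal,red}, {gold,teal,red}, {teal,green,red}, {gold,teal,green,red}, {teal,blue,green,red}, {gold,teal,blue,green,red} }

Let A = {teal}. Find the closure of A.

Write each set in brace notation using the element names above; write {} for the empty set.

closure: X∖int(X∖A) = X∖{gold,green} = {teal,blue,red}

{teal,blue,red}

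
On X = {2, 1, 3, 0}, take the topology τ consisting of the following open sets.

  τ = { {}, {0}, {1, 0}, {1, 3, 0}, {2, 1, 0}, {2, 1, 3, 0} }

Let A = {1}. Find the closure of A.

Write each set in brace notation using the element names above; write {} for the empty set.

cl via duality: int({2, 3, 0}) = {0}, so X∖{0} = {2, 1, 3}

{2, 1, 3}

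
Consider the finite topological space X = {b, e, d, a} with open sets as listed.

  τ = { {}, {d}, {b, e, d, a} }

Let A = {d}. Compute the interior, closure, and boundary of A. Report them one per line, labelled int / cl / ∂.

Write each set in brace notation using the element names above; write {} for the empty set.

U open, U⊆A: {}, {d}. int(A) = ⋃ = {d}
X∖A={b, e, a}, int(X∖A)={}, hence cl(A)={b, e, d, a}
∂A: remove int from cl → {b, e, a}

int(A) = {d}
cl(A)  = {b, e, d, a}
∂A     = {b, e, a}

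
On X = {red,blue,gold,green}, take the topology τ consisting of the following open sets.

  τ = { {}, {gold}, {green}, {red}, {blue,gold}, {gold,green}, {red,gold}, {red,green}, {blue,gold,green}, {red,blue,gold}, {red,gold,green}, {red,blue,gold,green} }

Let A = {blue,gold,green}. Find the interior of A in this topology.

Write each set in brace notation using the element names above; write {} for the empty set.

interior: largest open inside A is {blue,gold,green} (from {}, {gold}, {green}, {gold,green}, {blue,gold}, {blue,gold,green})

{blue,gold,green}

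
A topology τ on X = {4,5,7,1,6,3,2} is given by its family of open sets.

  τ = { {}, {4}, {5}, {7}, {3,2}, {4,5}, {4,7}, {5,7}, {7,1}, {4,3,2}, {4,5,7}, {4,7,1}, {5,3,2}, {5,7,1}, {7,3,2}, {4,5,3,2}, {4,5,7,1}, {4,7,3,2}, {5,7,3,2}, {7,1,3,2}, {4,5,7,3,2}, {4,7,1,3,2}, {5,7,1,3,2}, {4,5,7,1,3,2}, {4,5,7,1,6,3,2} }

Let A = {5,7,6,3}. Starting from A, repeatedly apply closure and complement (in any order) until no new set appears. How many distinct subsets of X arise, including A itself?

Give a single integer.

12

X∖A={4,1,2}, int(X∖A)={4}, hence cl(A)={5,7,1,6,3,2}
Orbit (k=closure, c=complement):
  1. A     = {5,7,6,3}
  2. kA    = {5,7,1,6,3,2}
  3. cA    = {4,1,2}
  4. ckA   = {4}
  5. kcA   = {4,1,6,3,2}
  6. kckA  = {4,6}
  7. ckcA  = {5,7}
  8. ckckA = {5,7,1,3,2}
  9. kckcA = {5,7,1,6}
  10. ckckcA = {4,3,2}
  11. kckckcA = {4,6,3,2}
  12. ckckckcA = {5,7,1}
(closed under both — stop)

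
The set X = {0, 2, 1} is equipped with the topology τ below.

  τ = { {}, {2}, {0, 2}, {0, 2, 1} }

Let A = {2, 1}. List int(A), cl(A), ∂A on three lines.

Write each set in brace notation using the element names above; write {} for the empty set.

int(A) = {2}
cl(A)  = {0, 2, 1}
∂A     = {0, 1}

U open, U⊆A: {}, {2}. int(A) = ⋃ = {2}
X∖A={0}, int(X∖A)={}, hence cl(A)={0, 2, 1}
∂A: remove int from cl → {0, 1}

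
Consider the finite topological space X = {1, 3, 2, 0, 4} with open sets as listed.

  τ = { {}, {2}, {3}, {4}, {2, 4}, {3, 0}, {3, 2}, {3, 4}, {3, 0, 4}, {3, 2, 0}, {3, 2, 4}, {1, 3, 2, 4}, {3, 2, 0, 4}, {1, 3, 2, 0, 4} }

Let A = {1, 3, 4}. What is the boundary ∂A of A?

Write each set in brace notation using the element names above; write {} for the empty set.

U open, U⊆A: {}, {4}, {3}, {3, 4}. int(A) = ⋃ = {3, 4}
X∖A={2, 0}, int(X∖A)={2}, hence cl(A)={1, 3, 0, 4}
∂A: remove int from cl → {1, 0}

{1, 0}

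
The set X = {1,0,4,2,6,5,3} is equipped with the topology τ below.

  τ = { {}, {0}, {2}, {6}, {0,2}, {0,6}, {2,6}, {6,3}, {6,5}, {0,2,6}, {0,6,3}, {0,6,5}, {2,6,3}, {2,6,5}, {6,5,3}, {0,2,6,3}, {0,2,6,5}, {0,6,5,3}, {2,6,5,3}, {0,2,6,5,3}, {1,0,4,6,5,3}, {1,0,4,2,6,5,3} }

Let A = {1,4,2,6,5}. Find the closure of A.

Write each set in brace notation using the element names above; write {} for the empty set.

complement {0,3}; its interior {0}; cl(A) = X∖{0} = {1,4,2,6,5,3}

{1,4,2,6,5,3}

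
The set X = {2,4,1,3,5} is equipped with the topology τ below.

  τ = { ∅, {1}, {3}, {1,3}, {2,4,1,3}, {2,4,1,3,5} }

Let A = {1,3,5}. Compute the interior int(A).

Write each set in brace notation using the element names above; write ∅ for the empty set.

{1,3}

interior: largest open inside A is {1,3} (from ∅, {3}, {1}, {1,3})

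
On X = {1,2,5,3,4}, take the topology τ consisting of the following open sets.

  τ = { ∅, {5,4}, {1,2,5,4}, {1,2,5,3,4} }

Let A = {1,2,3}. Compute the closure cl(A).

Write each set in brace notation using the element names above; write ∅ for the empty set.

{1,2,3}

complement {5,4}; its interior {5,4}; cl(A) = X∖{5,4} = {1,2,3}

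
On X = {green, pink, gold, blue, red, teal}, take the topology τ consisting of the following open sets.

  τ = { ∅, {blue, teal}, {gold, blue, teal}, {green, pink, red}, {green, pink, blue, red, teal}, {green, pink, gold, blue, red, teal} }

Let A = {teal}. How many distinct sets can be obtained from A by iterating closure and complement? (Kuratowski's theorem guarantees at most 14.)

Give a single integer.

6

complement {green, pink, gold, blue, red}; its interior {green, pink, red}; cl(A) = X∖{green, pink, red} = {gold, blue, teal}
With k = closure, c = complement:
  1. A     = {teal}
  2. kA    = {gold, blue, teal}
  3. cA    = {green, pink, gold, blue, red}
  4. ckA   = {green, pink, red}
  5. kcA   = {green, pink, gold, blue, red, teal}
  6. ckcA  = ∅
k, c of each give nothing new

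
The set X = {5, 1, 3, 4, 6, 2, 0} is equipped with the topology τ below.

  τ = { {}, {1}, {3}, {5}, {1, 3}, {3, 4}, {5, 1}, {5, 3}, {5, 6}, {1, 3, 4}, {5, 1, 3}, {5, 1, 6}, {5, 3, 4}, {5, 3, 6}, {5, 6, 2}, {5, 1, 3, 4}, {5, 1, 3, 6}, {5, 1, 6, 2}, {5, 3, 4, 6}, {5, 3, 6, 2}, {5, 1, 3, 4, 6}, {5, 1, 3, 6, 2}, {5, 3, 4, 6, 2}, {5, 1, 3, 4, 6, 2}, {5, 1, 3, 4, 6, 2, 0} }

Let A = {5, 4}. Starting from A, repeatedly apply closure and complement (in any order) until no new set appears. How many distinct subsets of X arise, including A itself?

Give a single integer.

10

complement {1, 3, 6, 2, 0}; its interior {1, 3}; cl(A) = X∖{1, 3} = {5, 4, 6, 2, 0}
With k = closure, c = complement:
  1. A     = {5, 4}
  2. kA    = {5, 4, 6, 2, 0}
  3. cA    = {1, 3, 6, 2, 0}
  4. ckA   = {1, 3}
  5. kcA   = {1, 3, 4, 6, 2, 0}
  6. kckA  = {1, 3, 4, 0}
  7. ckcA  = {5}
  8. ckckA = {5, 6, 2}
  9. kckcA = {5, 6, 2, 0}
  10. ckckcA = {1, 3, 4}
k, c of each give nothing new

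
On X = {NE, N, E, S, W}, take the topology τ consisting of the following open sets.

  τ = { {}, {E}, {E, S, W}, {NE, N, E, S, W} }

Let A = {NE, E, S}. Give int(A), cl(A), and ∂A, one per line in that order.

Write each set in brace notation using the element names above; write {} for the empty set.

interior: largest open inside A is {E} (from {}, {E})
cl via duality: int({N, W}) = {}, so X∖{} = {NE, N, E, S, W}
cl∖int = {NE, N, S, W}

int(A) = {E}
cl(A)  = {NE, N, E, S, W}
∂A     = {NE, N, S, W}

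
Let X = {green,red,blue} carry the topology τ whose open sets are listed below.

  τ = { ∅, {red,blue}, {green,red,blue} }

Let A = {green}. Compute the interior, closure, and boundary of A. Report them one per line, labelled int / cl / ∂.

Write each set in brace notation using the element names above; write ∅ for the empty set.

int(A) = ∅
cl(A)  = {green}
∂A     = {green}

U open, U⊆A: ∅. int(A) = ⋃ = ∅
X∖A={red,blue}, int(X∖A)={red,blue}, hence cl(A)={green}
∂A: remove int from cl → {green}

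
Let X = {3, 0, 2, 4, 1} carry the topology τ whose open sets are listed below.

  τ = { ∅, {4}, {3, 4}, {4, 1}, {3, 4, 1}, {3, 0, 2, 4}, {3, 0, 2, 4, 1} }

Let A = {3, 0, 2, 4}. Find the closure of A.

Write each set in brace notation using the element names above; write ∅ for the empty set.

{3, 0, 2, 4, 1}

X∖A={1}, int(X∖A)=∅, hence cl(A)={3, 0, 2, 4, 1}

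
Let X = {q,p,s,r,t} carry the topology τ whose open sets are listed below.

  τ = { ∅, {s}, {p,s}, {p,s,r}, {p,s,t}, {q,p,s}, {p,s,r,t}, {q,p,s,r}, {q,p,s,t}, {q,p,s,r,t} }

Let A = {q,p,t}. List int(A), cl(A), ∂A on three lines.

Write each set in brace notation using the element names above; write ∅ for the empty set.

int(A) = ∅
cl(A)  = {q,p,r,t}
∂A     = {q,p,r,t}

interior: largest open inside A is ∅ (from ∅)
cl via duality: int({s,r}) = {s}, so X∖{s} = {q,p,r,t}
cl∖int = {q,p,r,t}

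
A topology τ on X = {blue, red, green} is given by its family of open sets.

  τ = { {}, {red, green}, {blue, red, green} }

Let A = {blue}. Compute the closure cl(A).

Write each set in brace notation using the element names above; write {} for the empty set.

{blue}

complement {red, green}; its interior {red, green}; cl(A) = X∖{red, green} = {blue}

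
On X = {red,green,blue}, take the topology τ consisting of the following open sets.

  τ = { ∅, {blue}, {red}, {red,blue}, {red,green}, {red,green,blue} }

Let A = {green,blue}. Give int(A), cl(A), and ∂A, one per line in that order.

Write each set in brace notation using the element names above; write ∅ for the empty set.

U open, U⊆A: ∅, {blue}. int(A) = ⋃ = {blue}
X∖A={red}, int(X∖A)={red}, hence cl(A)={green,blue}
∂A: remove int from cl → {green}

int(A) = {blue}
cl(A)  = {green,blue}
∂A     = {green}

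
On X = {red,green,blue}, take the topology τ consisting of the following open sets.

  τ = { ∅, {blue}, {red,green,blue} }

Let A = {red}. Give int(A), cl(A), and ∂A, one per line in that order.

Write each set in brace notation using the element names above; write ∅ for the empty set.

U open, U⊆A: ∅. int(A) = ⋃ = ∅
X∖A={green,blue}, int(X∖A)={blue}, hence cl(A)={red,green}
∂A: remove int from cl → {red,green}

int(A) = ∅
cl(A)  = {red,green}
∂A     = {red,green}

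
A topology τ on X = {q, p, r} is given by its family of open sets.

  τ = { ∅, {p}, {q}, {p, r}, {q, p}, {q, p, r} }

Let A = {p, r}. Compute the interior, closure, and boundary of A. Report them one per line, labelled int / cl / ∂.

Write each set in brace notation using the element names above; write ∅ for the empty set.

int(A) = {p, r}
cl(A)  = {p, r}
∂A     = ∅

interior: largest open inside A is {p, r} (from ∅, {p}, {p, r})
cl via duality: int({q}) = {q}, so X∖{q} = {p, r}
cl∖int = ∅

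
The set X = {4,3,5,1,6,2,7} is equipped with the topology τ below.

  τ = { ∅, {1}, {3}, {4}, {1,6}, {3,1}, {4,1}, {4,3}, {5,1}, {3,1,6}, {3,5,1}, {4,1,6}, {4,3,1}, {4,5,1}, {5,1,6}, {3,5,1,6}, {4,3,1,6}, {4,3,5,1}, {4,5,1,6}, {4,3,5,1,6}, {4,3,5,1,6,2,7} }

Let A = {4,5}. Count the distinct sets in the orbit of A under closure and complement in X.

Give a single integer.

closure: X∖int(X∖A) = X∖{3,1,6} = {4,5,2,7}
Let k=closure and c=complement:
  1. A     = {4,5}
  2. kA    = {4,5,2,7}
  3. cA    = {3,1,6,2,7}
  4. ckA   = {3,1,6}
  5. kcA   = {3,5,1,6,2,7}
  6. ckcA  = {4}
  7. kckcA = {4,2,7}
  8. ckckcA = {3,5,1,6}
— saturated at 8

8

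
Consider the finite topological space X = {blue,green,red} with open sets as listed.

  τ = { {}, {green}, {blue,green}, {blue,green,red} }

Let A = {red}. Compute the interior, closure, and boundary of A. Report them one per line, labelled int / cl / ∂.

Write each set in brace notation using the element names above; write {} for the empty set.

U open, U⊆A: {}. int(A) = ⋃ = {}
X∖A={blue,green}, int(X∖A)={blue,green}, hence cl(A)={red}
∂A: remove int from cl → {red}

int(A) = {}
cl(A)  = {red}
∂A     = {red}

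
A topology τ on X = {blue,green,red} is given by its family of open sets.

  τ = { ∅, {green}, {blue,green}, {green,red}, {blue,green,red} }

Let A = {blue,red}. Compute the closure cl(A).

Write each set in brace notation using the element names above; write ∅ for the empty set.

{blue,red}

X∖A={green}, int(X∖A)={green}, hence cl(A)={blue,red}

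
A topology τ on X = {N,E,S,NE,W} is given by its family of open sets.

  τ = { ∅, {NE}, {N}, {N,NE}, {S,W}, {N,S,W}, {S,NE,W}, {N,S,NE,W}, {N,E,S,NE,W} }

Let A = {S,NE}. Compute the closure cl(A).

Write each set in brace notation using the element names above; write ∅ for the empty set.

{E,S,NE,W}

X∖A={N,E,W}, int(X∖A)={N}, hence cl(A)={E,S,NE,W}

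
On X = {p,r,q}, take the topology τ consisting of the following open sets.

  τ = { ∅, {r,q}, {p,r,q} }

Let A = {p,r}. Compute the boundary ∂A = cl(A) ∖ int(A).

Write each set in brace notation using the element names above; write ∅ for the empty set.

opens ⊆ A: ∅; union → int = ∅
complement {q}; its interior ∅; cl(A) = X∖∅ = {p,r,q}
boundary = {p,r,q} ∖ ∅ = {p,r,q}

{p,r,q}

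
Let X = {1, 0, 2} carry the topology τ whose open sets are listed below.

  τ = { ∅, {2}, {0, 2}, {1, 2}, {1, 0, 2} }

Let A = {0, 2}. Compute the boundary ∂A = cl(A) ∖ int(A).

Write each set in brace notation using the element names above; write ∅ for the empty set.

{1}

open subsets of A: ∅, {2}, {0, 2}; so int(A) = {0, 2}
closure: X∖int(X∖A) = X∖∅ = {1, 0, 2}
∂A = {1, 0, 2} minus {0, 2} = {1}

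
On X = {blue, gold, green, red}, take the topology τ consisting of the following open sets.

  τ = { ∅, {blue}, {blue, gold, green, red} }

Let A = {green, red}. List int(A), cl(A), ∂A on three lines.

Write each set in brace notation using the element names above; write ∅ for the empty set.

U open, U⊆A: ∅. int(A) = ⋃ = ∅
X∖A={blue, gold}, int(X∖A)={blue}, hence cl(A)={gold, green, red}
∂A: remove int from cl → {gold, green, red}

int(A) = ∅
cl(A)  = {gold, green, red}
∂A     = {gold, green, red}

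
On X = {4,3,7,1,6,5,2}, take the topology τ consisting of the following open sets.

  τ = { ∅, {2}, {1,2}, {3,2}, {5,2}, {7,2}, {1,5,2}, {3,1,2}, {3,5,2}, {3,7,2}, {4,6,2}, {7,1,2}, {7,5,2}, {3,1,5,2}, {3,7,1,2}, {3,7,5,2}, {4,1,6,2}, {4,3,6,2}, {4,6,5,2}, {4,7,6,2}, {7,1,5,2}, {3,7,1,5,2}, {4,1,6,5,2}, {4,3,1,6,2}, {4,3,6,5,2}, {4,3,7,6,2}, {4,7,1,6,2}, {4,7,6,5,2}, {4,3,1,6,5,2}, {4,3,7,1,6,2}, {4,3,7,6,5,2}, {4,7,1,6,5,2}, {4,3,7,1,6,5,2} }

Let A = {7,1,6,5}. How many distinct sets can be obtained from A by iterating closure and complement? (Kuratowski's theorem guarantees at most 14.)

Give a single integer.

6

closure: X∖int(X∖A) = X∖{3,2} = {4,7,1,6,5}
Let k=closure and c=complement:
  1. A     = {7,1,6,5}
  2. kA    = {4,7,1,6,5}
  3. cA    = {4,3,2}
  4. ckA   = {3,2}
  5. kcA   = {4,3,7,1,6,5,2}
  6. ckcA  = ∅
— saturated at 6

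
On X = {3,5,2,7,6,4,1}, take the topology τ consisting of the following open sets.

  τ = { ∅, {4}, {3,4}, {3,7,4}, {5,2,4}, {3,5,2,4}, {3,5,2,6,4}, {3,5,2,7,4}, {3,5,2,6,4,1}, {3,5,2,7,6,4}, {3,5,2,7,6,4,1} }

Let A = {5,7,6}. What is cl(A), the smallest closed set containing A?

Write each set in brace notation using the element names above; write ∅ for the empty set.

cl via duality: int({3,2,4,1}) = {3,4}, so X∖{3,4} = {5,2,7,6,1}

{5,2,7,6,1}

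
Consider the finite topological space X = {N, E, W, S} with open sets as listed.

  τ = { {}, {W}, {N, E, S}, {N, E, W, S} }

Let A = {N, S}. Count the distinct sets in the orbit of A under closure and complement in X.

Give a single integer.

6

closure: X∖int(X∖A) = X∖{W} = {N, E, S}
Let k=closure and c=complement:
  1. A     = {N, S}
  2. kA    = {N, E, S}
  3. cA    = {E, W}
  4. ckA   = {W}
  5. kcA   = {N, E, W, S}
  6. ckcA  = {}
— saturated at 6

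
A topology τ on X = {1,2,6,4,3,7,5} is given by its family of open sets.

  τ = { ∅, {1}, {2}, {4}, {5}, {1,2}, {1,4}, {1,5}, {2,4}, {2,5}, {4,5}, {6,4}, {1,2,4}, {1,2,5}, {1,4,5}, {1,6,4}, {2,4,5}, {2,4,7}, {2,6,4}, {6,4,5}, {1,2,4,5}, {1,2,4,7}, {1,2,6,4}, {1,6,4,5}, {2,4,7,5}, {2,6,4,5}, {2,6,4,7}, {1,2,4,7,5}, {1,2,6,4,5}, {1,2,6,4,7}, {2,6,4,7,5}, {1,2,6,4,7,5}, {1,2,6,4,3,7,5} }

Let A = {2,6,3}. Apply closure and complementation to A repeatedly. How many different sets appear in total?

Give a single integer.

8

cl via duality: int({1,4,7,5}) = {1,4,5}, so X∖{1,4,5} = {2,6,3,7}
Write k for closure, c for complement:
  1. A     = {2,6,3}
  2. kA    = {2,6,3,7}
  3. cA    = {1,4,7,5}
  4. ckA   = {1,4,5}
  5. kcA   = {1,6,4,3,7,5}
  6. ckcA  = {2}
  7. kckcA = {2,3,7}
  8. ckckcA = {1,6,4,5}
applying k or c yields no new set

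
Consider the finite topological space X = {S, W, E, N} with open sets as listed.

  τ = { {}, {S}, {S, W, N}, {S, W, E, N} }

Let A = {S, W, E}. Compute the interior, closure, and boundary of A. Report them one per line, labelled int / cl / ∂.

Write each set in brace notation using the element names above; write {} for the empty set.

int(A) = {S}
cl(A)  = {S, W, E, N}
∂A     = {W, E, N}

U open, U⊆A: {}, {S}. int(A) = ⋃ = {S}
X∖A={N}, int(X∖A)={}, hence cl(A)={S, W, E, N}
∂A: remove int from cl → {W, E, N}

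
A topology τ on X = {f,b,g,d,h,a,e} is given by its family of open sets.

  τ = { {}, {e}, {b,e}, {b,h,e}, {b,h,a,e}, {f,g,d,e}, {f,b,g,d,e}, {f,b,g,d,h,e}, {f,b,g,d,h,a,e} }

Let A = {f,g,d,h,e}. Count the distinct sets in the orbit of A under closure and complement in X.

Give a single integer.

6

X∖A={b,a}, int(X∖A)={}, hence cl(A)={f,b,g,d,h,a,e}
Orbit (k=closure, c=complement):
  1. A     = {f,g,d,h,e}
  2. kA    = {f,b,g,d,h,a,e}
  3. cA    = {b,a}
  4. ckA   = {}
  5. kcA   = {b,h,a}
  6. ckcA  = {f,g,d,e}
(closed under both — stop)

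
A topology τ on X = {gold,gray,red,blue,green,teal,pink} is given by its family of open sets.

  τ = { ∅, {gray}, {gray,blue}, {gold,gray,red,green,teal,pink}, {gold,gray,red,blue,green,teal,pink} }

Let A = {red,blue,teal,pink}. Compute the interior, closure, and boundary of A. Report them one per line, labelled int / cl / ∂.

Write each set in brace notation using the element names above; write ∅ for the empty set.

int(A) = ∅
cl(A)  = {gold,red,blue,green,teal,pink}
∂A     = {gold,red,blue,green,teal,pink}

open subsets of A: ∅; so int(A) = ∅
closure: X∖int(X∖A) = X∖{gray} = {gold,red,blue,green,teal,pink}
∂A = {gold,red,blue,green,teal,pink} minus ∅ = {gold,red,blue,green,teal,pink}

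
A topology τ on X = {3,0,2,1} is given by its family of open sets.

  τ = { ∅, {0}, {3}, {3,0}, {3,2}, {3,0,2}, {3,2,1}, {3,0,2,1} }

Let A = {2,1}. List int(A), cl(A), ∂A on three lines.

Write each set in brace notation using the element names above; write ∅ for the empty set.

int(A) = ∅
cl(A)  = {2,1}
∂A     = {2,1}

interior: largest open inside A is ∅ (from ∅)
cl via duality: int({3,0}) = {3,0}, so X∖{3,0} = {2,1}
cl∖int = {2,1}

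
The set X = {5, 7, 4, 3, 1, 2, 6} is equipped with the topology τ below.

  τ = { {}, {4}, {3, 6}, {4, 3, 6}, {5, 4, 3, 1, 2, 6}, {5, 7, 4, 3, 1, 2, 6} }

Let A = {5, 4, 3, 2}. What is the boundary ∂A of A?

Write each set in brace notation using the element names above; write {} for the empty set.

{5, 7, 3, 1, 2, 6}

opens ⊆ A: {}, {4}; union → int = {4}
complement {7, 1, 6}; its interior {}; cl(A) = X∖{} = {5, 7, 4, 3, 1, 2, 6}
boundary = {5, 7, 4, 3, 1, 2, 6} ∖ {4} = {5, 7, 3, 1, 2, 6}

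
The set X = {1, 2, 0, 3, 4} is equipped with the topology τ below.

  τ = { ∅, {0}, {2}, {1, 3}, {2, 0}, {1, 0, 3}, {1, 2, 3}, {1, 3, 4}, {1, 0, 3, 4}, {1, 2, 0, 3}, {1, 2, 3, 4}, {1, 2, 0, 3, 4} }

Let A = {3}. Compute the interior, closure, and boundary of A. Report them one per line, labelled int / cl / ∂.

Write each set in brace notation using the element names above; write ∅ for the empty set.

opens ⊆ A: ∅; union → int = ∅
complement {1, 2, 0, 4}; its interior {2, 0}; cl(A) = X∖{2, 0} = {1, 3, 4}
boundary = {1, 3, 4} ∖ ∅ = {1, 3, 4}

int(A) = ∅
cl(A)  = {1, 3, 4}
∂A     = {1, 3, 4}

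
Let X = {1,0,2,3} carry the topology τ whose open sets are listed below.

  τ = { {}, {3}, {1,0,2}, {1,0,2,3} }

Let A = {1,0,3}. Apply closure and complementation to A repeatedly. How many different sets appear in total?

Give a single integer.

X∖A={2}, int(X∖A)={}, hence cl(A)={1,0,2,3}
Orbit (k=closure, c=complement):
  1. A     = {1,0,3}
  2. kA    = {1,0,2,3}
  3. cA    = {2}
  4. ckA   = {}
  5. kcA   = {1,0,2}
  6. ckcA  = {3}
(closed under both — stop)

6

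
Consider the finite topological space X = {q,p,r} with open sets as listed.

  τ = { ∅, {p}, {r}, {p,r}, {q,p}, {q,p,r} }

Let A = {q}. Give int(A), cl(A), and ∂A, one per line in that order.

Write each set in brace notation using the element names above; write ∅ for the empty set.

interior: largest open inside A is ∅ (from ∅)
cl via duality: int({p,r}) = {p,r}, so X∖{p,r} = {q}
cl∖int = {q}

int(A) = ∅
cl(A)  = {q}
∂A     = {q}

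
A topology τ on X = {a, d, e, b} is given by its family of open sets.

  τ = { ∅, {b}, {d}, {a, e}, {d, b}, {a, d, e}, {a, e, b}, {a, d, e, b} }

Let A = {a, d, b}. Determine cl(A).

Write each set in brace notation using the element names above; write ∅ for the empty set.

{a, d, e, b}

closure: X∖int(X∖A) = X∖∅ = {a, d, e, b}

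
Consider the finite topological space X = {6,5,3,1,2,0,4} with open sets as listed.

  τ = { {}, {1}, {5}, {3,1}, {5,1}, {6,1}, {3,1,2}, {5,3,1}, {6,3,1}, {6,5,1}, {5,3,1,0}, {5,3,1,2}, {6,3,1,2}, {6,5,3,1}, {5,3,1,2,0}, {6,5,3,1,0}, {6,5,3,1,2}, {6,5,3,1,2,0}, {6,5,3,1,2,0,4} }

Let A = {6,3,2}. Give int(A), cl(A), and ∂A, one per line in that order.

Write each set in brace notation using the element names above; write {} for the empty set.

int(A) = {}
cl(A)  = {6,3,2,0,4}
∂A     = {6,3,2,0,4}

interior: largest open inside A is {} (from {})
cl via duality: int({5,1,0,4}) = {5,1}, so X∖{5,1} = {6,3,2,0,4}
cl∖int = {6,3,2,0,4}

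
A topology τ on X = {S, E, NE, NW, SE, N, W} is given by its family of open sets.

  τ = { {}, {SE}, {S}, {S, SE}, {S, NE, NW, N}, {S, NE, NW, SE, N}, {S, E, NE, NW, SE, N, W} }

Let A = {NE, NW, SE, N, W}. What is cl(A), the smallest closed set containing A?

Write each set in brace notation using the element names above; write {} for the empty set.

complement {S, E}; its interior {S}; cl(A) = X∖{S} = {E, NE, NW, SE, N, W}

{E, NE, NW, SE, N, W}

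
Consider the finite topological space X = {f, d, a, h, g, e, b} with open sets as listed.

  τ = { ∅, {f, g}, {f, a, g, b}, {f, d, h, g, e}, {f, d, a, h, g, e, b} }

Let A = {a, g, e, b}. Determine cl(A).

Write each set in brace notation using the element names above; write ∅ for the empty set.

cl via duality: int({f, d, h}) = ∅, so X∖∅ = {f, d, a, h, g, e, b}

{f, d, a, h, g, e, b}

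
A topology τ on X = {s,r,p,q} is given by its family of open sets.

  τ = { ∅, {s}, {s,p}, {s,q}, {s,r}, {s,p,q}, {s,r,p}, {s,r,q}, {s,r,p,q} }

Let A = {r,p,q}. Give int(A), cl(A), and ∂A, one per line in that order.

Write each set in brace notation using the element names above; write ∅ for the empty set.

int(A) = ∅
cl(A)  = {r,p,q}
∂A     = {r,p,q}

opens ⊆ A: ∅; union → int = ∅
complement {s}; its interior {s}; cl(A) = X∖{s} = {r,p,q}
boundary = {r,p,q} ∖ ∅ = {r,p,q}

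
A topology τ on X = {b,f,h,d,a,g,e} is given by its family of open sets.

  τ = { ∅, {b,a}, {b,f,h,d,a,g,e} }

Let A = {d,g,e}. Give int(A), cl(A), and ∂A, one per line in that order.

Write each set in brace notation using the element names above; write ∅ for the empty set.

int(A) = ∅
cl(A)  = {f,h,d,g,e}
∂A     = {f,h,d,g,e}

open subsets of A: ∅; so int(A) = ∅
closure: X∖int(X∖A) = X∖{b,a} = {f,h,d,g,e}
∂A = {f,h,d,g,e} minus ∅ = {f,h,d,g,e}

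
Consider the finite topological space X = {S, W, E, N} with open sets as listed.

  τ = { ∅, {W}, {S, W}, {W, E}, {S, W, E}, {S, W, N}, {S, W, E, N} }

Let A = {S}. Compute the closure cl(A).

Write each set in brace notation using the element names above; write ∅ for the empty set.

{S, N}

complement {W, E, N}; its interior {W, E}; cl(A) = X∖{W, E} = {S, N}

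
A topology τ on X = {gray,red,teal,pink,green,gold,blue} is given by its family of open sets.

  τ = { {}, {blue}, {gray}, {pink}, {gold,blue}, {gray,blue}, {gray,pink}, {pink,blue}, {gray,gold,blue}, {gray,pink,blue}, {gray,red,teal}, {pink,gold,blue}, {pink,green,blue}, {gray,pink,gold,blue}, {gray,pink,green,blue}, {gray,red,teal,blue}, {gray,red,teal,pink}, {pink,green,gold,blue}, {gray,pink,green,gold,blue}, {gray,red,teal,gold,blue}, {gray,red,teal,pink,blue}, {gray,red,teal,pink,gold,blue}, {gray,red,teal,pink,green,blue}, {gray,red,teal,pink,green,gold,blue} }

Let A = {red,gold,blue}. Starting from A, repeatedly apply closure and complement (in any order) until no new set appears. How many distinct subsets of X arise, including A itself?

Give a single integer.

complement {gray,teal,pink,green}; its interior {gray,pink}; cl(A) = X∖{gray,pink} = {red,teal,green,gold,blue}
With k = closure, c = complement:
  1. A     = {red,gold,blue}
  2. kA    = {red,teal,green,gold,blue}
  3. cA    = {gray,teal,pink,green}
  4. ckA   = {gray,pink}
  5. kcA   = {gray,red,teal,pink,green}
  6. ckcA  = {gold,blue}
  7. kckcA = {green,gold,blue}
  8. ckckcA = {gray,red,teal,pink}
k, c of each give nothing new

8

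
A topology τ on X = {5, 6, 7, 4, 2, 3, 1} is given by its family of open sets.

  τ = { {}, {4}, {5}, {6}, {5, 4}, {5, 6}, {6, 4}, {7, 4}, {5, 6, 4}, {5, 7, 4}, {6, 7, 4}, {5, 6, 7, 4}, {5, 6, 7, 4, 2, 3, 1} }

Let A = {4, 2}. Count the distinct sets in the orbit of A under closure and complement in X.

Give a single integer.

complement {5, 6, 7, 3, 1}; its interior {5, 6}; cl(A) = X∖{5, 6} = {7, 4, 2, 3, 1}
With k = closure, c = complement:
  1. A     = {4, 2}
  2. kA    = {7, 4, 2, 3, 1}
  3. cA    = {5, 6, 7, 3, 1}
  4. ckA   = {5, 6}
  5. kcA   = {5, 6, 7, 2, 3, 1}
  6. kckA  = {5, 6, 2, 3, 1}
  7. ckcA  = {4}
  8. ckckA = {7, 4}
k, c of each give nothing new

8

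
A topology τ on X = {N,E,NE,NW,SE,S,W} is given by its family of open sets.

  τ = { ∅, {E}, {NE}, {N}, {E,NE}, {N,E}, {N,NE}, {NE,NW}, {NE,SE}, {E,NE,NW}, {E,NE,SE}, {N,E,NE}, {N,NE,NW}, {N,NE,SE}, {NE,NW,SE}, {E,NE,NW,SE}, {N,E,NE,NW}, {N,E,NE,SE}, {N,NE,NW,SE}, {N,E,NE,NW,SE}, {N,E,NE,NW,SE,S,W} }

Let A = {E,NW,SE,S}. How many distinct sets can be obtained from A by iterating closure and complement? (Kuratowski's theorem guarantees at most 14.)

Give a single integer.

complement {N,NE,W}; its interior {N,NE}; cl(A) = X∖{N,NE} = {E,NW,SE,S,W}
With k = closure, c = complement:
  1. A     = {E,NW,SE,S}
  2. kA    = {E,NW,SE,S,W}
  3. cA    = {N,NE,W}
  4. ckA   = {N,NE}
  5. kcA   = {N,NE,NW,SE,S,W}
  6. ckcA  = {E}
  7. kckcA = {E,S,W}
  8. ckckcA = {N,NE,NW,SE}
k, c of each give nothing new

8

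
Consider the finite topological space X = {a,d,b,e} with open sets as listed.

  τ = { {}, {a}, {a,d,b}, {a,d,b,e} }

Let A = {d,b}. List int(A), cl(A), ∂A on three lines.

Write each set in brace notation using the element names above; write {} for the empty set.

int(A) = {}
cl(A)  = {d,b,e}
∂A     = {d,b,e}

interior: largest open inside A is {} (from {})
cl via duality: int({a,e}) = {a}, so X∖{a} = {d,b,e}
cl∖int = {d,b,e}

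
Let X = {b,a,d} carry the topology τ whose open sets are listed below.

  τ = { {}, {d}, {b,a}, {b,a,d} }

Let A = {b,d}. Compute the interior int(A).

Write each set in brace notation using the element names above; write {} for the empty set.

U open, U⊆A: {}, {d}. int(A) = ⋃ = {d}

{d}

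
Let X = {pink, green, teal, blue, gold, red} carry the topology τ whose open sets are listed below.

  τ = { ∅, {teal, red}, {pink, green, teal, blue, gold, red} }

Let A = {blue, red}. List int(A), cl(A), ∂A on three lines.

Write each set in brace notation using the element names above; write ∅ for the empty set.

int(A) = ∅
cl(A)  = {pink, green, teal, blue, gold, red}
∂A     = {pink, green, teal, blue, gold, red}

U open, U⊆A: ∅. int(A) = ⋃ = ∅
X∖A={pink, green, teal, gold}, int(X∖A)=∅, hence cl(A)={pink, green, teal, blue, gold, red}
∂A: remove int from cl → {pink, green, teal, blue, gold, red}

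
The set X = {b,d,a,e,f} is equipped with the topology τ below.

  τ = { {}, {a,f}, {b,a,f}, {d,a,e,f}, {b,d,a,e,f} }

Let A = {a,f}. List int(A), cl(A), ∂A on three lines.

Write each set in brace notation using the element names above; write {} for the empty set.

opens ⊆ A: {}, {a,f}; union → int = {a,f}
complement {b,d,e}; its interior {}; cl(A) = X∖{} = {b,d,a,e,f}
boundary = {b,d,a,e,f} ∖ {a,f} = {b,d,e}

int(A) = {a,f}
cl(A)  = {b,d,a,e,f}
∂A     = {b,d,e}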